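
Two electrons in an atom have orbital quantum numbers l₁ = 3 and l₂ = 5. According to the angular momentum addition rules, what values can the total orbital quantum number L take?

Angular momentum addition gives L = |l₁ − l₂|, …, l₁ + l₂.
Allowed values: L = 2, 3, 4, 5, 6, 7, 8.

L = 2, 3, 4, 5, 6, 7, 8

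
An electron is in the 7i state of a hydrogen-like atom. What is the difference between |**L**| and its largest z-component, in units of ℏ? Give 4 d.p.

|L| − L_z,max ≈ 0.4807ℏ

For 7i, l = 6.
|L| = √42 ℏ ≈ 6.4807ℏ, while L_z,max = lℏ = 6ℏ.
The difference is (√42 − 6)ℏ ≈ 0.4807ℏ.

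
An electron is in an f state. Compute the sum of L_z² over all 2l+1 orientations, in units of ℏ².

Σ(L_z)² = 28 ℏ²

For an f orbital, l = 3.
m_l ∈ {-3, -2, -1, 0, 1, 2, 3}.
Σ m_l² = l(l+1)(2l+1)/3 = 3·4·7/3 = 28.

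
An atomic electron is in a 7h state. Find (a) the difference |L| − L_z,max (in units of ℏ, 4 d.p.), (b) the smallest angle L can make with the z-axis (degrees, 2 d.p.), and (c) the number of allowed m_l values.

|L|−L_z,max ≈ 0.4772ℏ; θ_min ≈ 24.09°; 11 values

7h means n = 7, l = 5.
|L| − L_z,max = (√30 − 5)ℏ ≈ 0.4772ℏ.
cos θ_min = 5/√30, so θ_min ≈ 24.09°.
There are 2l+1 = 11 values of m_l.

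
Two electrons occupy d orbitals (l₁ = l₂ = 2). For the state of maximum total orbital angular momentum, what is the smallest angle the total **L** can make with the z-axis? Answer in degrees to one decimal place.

θ_min ≈ 26.6°

L runs from |2 − 2| = 0 to 2 + 2 = 4.
So L can be 0, 1, 2, 3, 4.
The maximum is L = 4, with |L_tot| = ℏ√(4·5) = 2√5 ℏ.
The minimum angle with z is arccos(4/√20) ≈ 26.6°.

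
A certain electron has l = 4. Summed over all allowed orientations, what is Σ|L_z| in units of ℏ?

Σ|L_z| = 20 ℏ

m_l runs from −4 to 4, i.e. {-4, -3, -2, -1, 0, 1, 2, 3, 4}.
Σ|m_l| = 2(1+2+…+4) = 20.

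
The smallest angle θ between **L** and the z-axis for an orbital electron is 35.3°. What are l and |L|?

l = 2, |L| = √6 ℏ ≈ 2.449ℏ

At minimum angle, m_l = l, so cos θ = l/√(l(l+1)); cos²θ = l/(l+1) = 0.6661.
Thus l = 0.6661/(1 − 0.6661) ≈ 2.
Then |L| = ℏ√(2·3) = √6 ℏ.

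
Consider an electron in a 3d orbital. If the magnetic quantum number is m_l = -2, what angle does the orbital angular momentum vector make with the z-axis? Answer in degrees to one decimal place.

θ ≈ 144.7°

3d means n = 3, l = 2.
|L| = ℏ√(l(l+1)) = √6 ℏ.
L_z = m_l ℏ = −2ℏ.
cos θ = L_z/|L| = -2/√6, so θ ≈ 144.7°.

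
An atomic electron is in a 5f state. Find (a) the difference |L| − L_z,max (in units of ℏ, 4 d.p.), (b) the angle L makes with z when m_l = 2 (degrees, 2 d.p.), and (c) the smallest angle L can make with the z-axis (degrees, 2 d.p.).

|L|−L_z,max ≈ 0.4641ℏ; θ(m_l=2) ≈ 54.74°; θ_min ≈ 30.00°

For 5f, l = 3.
|L| − L_z,max = (2√3 − 3)ℏ ≈ 0.4641ℏ.
For m_l = 2: cos θ = 2/√12, θ ≈ 54.74°.
cos θ_min = 3/√12, so θ_min ≈ 30.00°.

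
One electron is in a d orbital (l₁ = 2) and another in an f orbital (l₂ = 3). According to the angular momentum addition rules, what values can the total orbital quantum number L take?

L = 1, 2, 3, 4, 5

L runs from |2 − 3| = 1 to 2 + 3 = 5.
L ∈ {1, 2, 3, 4, 5}.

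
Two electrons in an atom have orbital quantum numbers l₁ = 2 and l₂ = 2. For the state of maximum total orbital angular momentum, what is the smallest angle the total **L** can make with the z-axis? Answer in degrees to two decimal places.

θ_min ≈ 26.57°

L runs from |2 − 2| = 0 to 2 + 2 = 4.
Allowed values: L = 0, 1, 2, 3, 4.
The maximum is L = 4, with |L_tot| = ℏ√(4·5) = 2√5 ℏ.
The minimum angle with z is arccos(4/√20) ≈ 26.57°.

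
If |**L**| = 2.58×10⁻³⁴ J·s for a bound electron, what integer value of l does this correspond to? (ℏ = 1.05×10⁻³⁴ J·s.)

Dividing by ℏ: |L|/ℏ ≈ 2.457.
l(l+1) ≈ 2.457² ≈ 6.04, so l = 2.

l = 2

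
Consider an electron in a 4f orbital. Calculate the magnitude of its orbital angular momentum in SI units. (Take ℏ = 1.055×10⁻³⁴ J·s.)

4f means n = 4, l = 3.
|L| = ℏ√(l(l+1)) = ℏ√(3·4) = 2√3 ℏ
Numerically, |L| = 3.464 × (1.055×10⁻³⁴ J·s) = 3.655×10⁻³⁴ J·s.

|L| = 3.655×10⁻³⁴ J·s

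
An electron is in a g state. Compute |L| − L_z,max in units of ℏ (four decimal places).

|L| − L_z,max ≈ 0.4721ℏ

A g state has l = 4.
|L| = 2√5 ℏ ≈ 4.4721ℏ, while L_z,max = lℏ = 4ℏ.
The difference is (2√5 − 4)ℏ ≈ 0.4721ℏ.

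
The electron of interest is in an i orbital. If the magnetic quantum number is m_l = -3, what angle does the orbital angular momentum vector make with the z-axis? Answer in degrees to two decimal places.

The letter i corresponds to l = 6.
|L| = √(l(l+1)) ℏ = √42 ℏ.
L_z = m_l ℏ = −3ℏ.
cos θ = L_z/|L| = -3/√42, so θ ≈ 117.58°.

θ ≈ 117.58°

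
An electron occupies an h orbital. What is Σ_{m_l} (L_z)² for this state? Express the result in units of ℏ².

Σ(L_z)² = 110 ℏ²

The letter h corresponds to l = 5.
The allowed m_l values are -5, -4, -3, -2, -1, 0, 1, 2, 3, 4, 5.
Σ m_l² = 2·(1 + 4 + 9 + 16 + 25) = 110.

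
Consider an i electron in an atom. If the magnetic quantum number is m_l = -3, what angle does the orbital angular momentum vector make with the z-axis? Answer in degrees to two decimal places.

I corresponds to l = 6.
|L| = √(l(l+1)) ℏ = √42 ℏ.
L_z = m_l ℏ = −3ℏ.
cos θ = L_z/|L| = -3/√42, so θ ≈ 117.58°.

θ ≈ 117.58°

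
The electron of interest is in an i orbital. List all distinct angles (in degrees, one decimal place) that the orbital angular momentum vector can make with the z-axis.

An i state has l = 6.
|L| = √(l(l+1)) ℏ = √42 ℏ.
cos θ = m_l/√42 for each m_l ∈ {-6, -5, -4, -3, -2, -1, 0, 1, 2, 3, 4, 5, 6}.

θ ∈ {22.2°, 39.5°, 51.9°, 62.4°, 72.0°, 81.1°, 90.0°, 98.9°, 108.0°, 117.6°, 128.1°, 140.5°, 157.8°}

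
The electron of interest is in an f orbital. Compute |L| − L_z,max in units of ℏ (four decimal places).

|L| − L_z,max ≈ 0.4641ℏ

An f state has l = 3.
|L| = 2√3 ℏ ≈ 3.4641ℏ, while L_z,max = lℏ = 3ℏ.
The difference is (2√3 − 3)ℏ ≈ 0.4641ℏ.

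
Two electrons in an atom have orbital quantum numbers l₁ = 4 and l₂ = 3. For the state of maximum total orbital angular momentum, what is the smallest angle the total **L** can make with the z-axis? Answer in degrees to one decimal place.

The total orbital quantum number L ranges from |l₁ − l₂| to l₁ + l₂ in integer steps.
L ∈ {1, 2, 3, 4, 5, 6, 7}.
The maximum is L = 7, with |L_tot| = ℏ√(7·8) = 2√14 ℏ.
The minimum angle with z is arccos(7/√56) ≈ 20.7°.

θ_min ≈ 20.7°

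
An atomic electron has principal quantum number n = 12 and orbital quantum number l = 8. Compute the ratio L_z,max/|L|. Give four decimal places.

|L| = 6√2 ℏ ≈ 8.4853ℏ, while L_z,max = lℏ = 8ℏ.
L_z,max/|L| = 8/√72 = 0.9428.

L_z,max/|L| = 0.9428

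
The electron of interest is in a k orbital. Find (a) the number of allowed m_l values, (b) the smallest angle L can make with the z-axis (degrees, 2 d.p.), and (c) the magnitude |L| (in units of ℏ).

A k state has l = 7.
There are 2l+1 = 15 values of m_l.
cos θ_min = 7/√56, so θ_min ≈ 20.70°.
|L| = ℏ√(7·8) = 2√14 ℏ ≈ 7.483ℏ.

15 values; θ_min ≈ 20.70°; |L| = 2√14 ℏ ≈ 7.483ℏ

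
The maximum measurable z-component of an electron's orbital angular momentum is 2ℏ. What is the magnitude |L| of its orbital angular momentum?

|L| = √6 ℏ ≈ 2.449ℏ

Since max m_l = l, l = 2.
Then |L| = ℏ√(2·3) = √6 ℏ.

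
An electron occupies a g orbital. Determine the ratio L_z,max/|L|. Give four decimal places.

L_z,max/|L| = 0.8944

For a g orbital, l = 4.
|L| = 2√5 ℏ ≈ 4.4721ℏ, while L_z,max = lℏ = 4ℏ.
L_z,max/|L| = 4/√20 = 0.8944.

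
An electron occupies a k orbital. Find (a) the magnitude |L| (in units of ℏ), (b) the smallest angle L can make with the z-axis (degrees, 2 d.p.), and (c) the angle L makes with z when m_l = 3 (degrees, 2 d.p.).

A k state has l = 7.
|L| = ℏ√(7·8) = 2√14 ℏ ≈ 7.483ℏ.
cos θ_min = 7/√56, so θ_min ≈ 20.70°.
For m_l = 3: cos θ = 3/√56, θ ≈ 66.37°.

|L| = 2√14 ℏ ≈ 7.483ℏ; θ_min ≈ 20.70°; θ(m_l=3) ≈ 66.37°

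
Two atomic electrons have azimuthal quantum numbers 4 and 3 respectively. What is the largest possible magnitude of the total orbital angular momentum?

By the triangle rule, |l₁ − l₂| ≤ L ≤ l₁ + l₂.
So L can be 1, 2, 3, 4, 5, 6, 7.
The largest magnitude corresponds to L = 7: |L_tot| = ℏ√(7·8) = 2√14 ℏ.

|L_tot|_max = 2√14 ℏ ≈ 7.483ℏ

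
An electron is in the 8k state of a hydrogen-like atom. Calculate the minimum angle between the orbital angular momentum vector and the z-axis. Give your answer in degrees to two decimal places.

θ_min ≈ 20.70°

For 8k, l = 7.
|L|² = l(l+1)ℏ² = 56ℏ², so |L| = 2√14 ℏ.
The smallest angle corresponds to the largest L_z, i.e. m_l = l = 7, giving L_z = 7ℏ.
cos θ_min = 7/√56, so θ_min ≈ 20.70°.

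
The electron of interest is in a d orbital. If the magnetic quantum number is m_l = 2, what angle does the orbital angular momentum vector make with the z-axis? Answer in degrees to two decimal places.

D corresponds to l = 2.
|L| = ℏ√(l(l+1)) = √6 ℏ.
L_z = m_l ℏ = 2ℏ.
cos θ = L_z/|L| = 2/√6, so θ ≈ 35.26°.

θ ≈ 35.26°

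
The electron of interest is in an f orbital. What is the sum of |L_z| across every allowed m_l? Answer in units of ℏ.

Σ|L_z| = 12 ℏ

An f state has l = 3.
m_l ∈ {-3, -2, -1, 0, 1, 2, 3}.
Σ|m_l| = 2·3(3+1)/2 = 12.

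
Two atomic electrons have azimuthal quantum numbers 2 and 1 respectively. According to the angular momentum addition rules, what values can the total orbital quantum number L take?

L runs from |2 − 1| = 1 to 2 + 1 = 3.
Allowed values: L = 1, 2, 3.

L = 1, 2, 3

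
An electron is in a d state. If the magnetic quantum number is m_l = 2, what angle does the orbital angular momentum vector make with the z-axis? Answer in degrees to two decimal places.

The letter d corresponds to l = 2.
|L|² = l(l+1)ℏ² = 6ℏ², so |L| = √6 ℏ.
L_z = m_l ℏ = 2ℏ.
cos θ = L_z/|L| = 2/√6, so θ ≈ 35.26°.

θ ≈ 35.26°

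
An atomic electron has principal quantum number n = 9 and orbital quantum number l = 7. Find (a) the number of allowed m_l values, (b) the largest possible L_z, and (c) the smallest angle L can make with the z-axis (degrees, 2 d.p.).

There are 2l+1 = 15 values of m_l.
L_z,max = lℏ = 7ℏ.
cos θ_min = 7/√56, so θ_min ≈ 20.70°.

15 values; L_z,max = 7ℏ; θ_min ≈ 20.70°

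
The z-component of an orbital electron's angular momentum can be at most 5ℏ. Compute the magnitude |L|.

|L| = √30 ℏ ≈ 5.477ℏ

The maximum L_z equals lℏ, giving l = 5.
|L| = ℏ√(l(l+1)) = √30 ℏ.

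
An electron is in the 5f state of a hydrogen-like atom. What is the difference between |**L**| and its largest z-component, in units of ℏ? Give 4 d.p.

The 5f subshell has l = 3.
|L| = 2√3 ℏ ≈ 3.4641ℏ, while L_z,max = lℏ = 3ℏ.
The difference is (2√3 − 3)ℏ ≈ 0.4641ℏ.

|L| − L_z,max ≈ 0.4641ℏ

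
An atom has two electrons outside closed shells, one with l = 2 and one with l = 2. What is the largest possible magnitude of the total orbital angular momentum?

By the triangle rule, |l₁ − l₂| ≤ L ≤ l₁ + l₂.
L ∈ {0, 1, 2, 3, 4}.
The largest magnitude corresponds to L = 4: |L_tot| = ℏ√(4·5) = 2√5 ℏ.

|L_tot|_max = 2√5 ℏ ≈ 4.472ℏ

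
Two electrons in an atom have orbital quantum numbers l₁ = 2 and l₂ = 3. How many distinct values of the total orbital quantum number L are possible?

L runs from |2 − 3| = 1 to 2 + 3 = 5.
L ∈ {1, 2, 3, 4, 5}.
That is 5 values.

5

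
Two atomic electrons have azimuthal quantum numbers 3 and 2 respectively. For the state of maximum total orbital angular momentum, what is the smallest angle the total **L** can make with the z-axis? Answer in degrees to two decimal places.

By the triangle rule, |l₁ − l₂| ≤ L ≤ l₁ + l₂.
L ∈ {1, 2, 3, 4, 5}.
The maximum is L = 5, with |L_tot| = ℏ√(5·6) = √30 ℏ.
The minimum angle with z is arccos(5/√30) ≈ 24.09°.

θ_min ≈ 24.09°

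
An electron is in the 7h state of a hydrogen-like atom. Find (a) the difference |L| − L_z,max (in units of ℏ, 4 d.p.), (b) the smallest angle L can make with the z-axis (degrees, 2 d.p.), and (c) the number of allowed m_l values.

|L|−L_z,max ≈ 0.4772ℏ; θ_min ≈ 24.09°; 11 values

The 7h subshell has l = 5.
|L| − L_z,max = (√30 − 5)ℏ ≈ 0.4772ℏ.
cos θ_min = 5/√30, so θ_min ≈ 24.09°.
There are 2l+1 = 11 values of m_l.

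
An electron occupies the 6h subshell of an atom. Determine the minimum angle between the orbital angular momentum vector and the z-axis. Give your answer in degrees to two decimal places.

θ_min ≈ 24.09°

6h means n = 6, l = 5.
|L|² = l(l+1)ℏ² = 30ℏ², so |L| = √30 ℏ.
The smallest angle corresponds to the largest L_z, i.e. m_l = l = 5, giving L_z = 5ℏ.
cos θ_min = 5/√30, so θ_min ≈ 24.09°.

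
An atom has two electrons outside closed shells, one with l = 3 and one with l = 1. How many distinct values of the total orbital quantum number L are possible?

3

The total orbital quantum number L ranges from |l₁ − l₂| to l₁ + l₂ in integer steps.
So L can be 2, 3, 4.
That is 3 values.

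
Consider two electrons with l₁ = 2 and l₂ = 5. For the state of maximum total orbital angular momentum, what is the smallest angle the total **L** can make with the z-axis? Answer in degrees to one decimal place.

θ_min ≈ 20.7°

L runs from |2 − 5| = 3 to 2 + 5 = 7.
So L can be 3, 4, 5, 6, 7.
The maximum is L = 7, with |L_tot| = ℏ√(7·8) = 2√14 ℏ.
The minimum angle with z is arccos(7/√56) ≈ 20.7°.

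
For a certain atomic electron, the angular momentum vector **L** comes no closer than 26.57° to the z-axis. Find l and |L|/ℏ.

cos²θ_min = l/(l+1) = 0.7999.
Thus l = 0.7999/(1 − 0.7999) ≈ 4.
Then |L| = ℏ√(4·5) = 2√5 ℏ.

l = 4, |L| = 2√5 ℏ ≈ 4.472ℏ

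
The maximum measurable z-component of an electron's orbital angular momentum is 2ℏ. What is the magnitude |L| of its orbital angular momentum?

|L| = √6 ℏ ≈ 2.449ℏ

The maximum L_z equals lℏ, giving l = 2.
|L| = ℏ√(l(l+1)) = √6 ℏ.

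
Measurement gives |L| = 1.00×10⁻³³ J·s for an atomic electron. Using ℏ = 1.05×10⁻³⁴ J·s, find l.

|L|/ℏ = (1.00×10⁻³³)/(1.05×10⁻³⁴) ≈ 9.524.
Set l(l+1) = 90.70; the integer solution is l = 9.

l = 9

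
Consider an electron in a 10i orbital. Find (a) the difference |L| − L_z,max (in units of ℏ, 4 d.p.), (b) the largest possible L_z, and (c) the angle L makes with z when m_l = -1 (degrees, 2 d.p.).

The 10i subshell has l = 6.
|L| − L_z,max = (√42 − 6)ℏ ≈ 0.4807ℏ.
L_z,max = lℏ = 6ℏ.
For m_l = -1: cos θ = -1/√42, θ ≈ 98.88°.

|L|−L_z,max ≈ 0.4807ℏ; L_z,max = 6ℏ; θ(m_l=-1) ≈ 98.88°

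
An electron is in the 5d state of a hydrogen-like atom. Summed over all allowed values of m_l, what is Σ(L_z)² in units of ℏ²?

5d means n = 5, l = 2.
m_l ∈ {-2, -1, 0, 1, 2}.
Σ m_l² = l(l+1)(2l+1)/3 = 2·3·5/3 = 10.

Σ(L_z)² = 10 ℏ²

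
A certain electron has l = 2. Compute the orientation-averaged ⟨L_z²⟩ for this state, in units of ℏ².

⟨L_z²⟩ = 2 ℏ²

The allowed m_l values are -2, -1, 0, 1, 2.
⟨L_z²⟩ = ℏ²·l(l+1)/3 = 2ℏ².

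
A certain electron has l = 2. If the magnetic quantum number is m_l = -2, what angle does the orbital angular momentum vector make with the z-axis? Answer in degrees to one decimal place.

θ ≈ 144.7°

|L| = √(l(l+1)) ℏ = √6 ℏ.
L_z = m_l ℏ = −2ℏ.
cos θ = L_z/|L| = -2/√6, so θ ≈ 144.7°.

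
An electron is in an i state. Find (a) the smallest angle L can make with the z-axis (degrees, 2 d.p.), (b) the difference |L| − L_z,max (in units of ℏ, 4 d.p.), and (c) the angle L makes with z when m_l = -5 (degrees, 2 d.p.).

The letter i corresponds to l = 6.
cos θ_min = 6/√42, so θ_min ≈ 22.21°.
|L| − L_z,max = (√42 − 6)ℏ ≈ 0.4807ℏ.
For m_l = -5: cos θ = -5/√42, θ ≈ 140.49°.

θ_min ≈ 22.21°; |L|−L_z,max ≈ 0.4807ℏ; θ(m_l=-5) ≈ 140.49°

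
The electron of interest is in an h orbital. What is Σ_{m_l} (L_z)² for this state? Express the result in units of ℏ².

An h state has l = 5.
The allowed m_l values are -5, -4, -3, -2, -1, 0, 1, 2, 3, 4, 5.
Summing m² from −5 to 5: Σ m_l² = 110.

Σ(L_z)² = 110 ℏ²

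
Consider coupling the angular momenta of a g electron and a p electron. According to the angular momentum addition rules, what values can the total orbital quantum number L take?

L = 3, 4, 5

The total orbital quantum number L ranges from |l₁ − l₂| to l₁ + l₂ in integer steps.
Allowed values: L = 3, 4, 5.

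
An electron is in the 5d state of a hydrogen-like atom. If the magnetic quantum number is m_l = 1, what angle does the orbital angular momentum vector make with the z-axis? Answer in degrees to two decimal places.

θ ≈ 65.91°

5d means n = 5, l = 2.
|L| = √(l(l+1)) ℏ = √6 ℏ.
L_z = m_l ℏ = 1ℏ.
cos θ = L_z/|L| = 1/√6, so θ ≈ 65.91°.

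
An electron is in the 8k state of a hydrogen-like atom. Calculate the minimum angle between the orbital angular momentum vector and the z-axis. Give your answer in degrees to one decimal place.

For 8k, l = 7.
|L| = ℏ√(l(l+1)) = 2√14 ℏ.
The smallest angle corresponds to the largest L_z, i.e. m_l = l = 7, giving L_z = 7ℏ.
cos θ_min = 7/√56, so θ_min ≈ 20.7°.

θ_min ≈ 20.7°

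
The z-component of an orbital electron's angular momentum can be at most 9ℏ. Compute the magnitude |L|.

Since max m_l = l, l = 9.
|L| = ℏ√(l(l+1)) = 3√10 ℏ.

|L| = 3√10 ℏ ≈ 9.487ℏ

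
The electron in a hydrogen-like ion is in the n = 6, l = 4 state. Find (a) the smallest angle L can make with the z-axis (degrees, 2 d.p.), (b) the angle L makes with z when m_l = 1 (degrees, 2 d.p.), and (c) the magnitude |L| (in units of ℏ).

θ_min ≈ 26.57°; θ(m_l=1) ≈ 77.08°; |L| = 2√5 ℏ ≈ 4.472ℏ

cos θ_min = 4/√20, so θ_min ≈ 26.57°.
For m_l = 1: cos θ = 1/√20, θ ≈ 77.08°.
|L| = ℏ√(4·5) = 2√5 ℏ ≈ 4.472ℏ.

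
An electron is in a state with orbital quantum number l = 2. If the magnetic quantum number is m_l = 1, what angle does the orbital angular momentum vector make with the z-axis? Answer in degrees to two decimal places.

θ ≈ 65.91°

|L| = √(l(l+1)) ℏ = √6 ℏ.
L_z = m_l ℏ = 1ℏ.
cos θ = L_z/|L| = 1/√6, so θ ≈ 65.91°.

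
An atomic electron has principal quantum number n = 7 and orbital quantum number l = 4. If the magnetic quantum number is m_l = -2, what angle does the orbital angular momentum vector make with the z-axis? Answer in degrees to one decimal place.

|L| = √(l(l+1)) ℏ = 2√5 ℏ.
L_z = m_l ℏ = −2ℏ.
cos θ = L_z/|L| = -2/√20, so θ ≈ 116.6°.

θ ≈ 116.6°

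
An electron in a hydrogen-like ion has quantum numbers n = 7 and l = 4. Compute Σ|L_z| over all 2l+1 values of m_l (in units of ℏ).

Σ|L_z| = 20 ℏ

m_l runs from −4 to 4, i.e. {-4, -3, -2, -1, 0, 1, 2, 3, 4}.
Σ|m_l| = 2(1+2+…+4) = 20.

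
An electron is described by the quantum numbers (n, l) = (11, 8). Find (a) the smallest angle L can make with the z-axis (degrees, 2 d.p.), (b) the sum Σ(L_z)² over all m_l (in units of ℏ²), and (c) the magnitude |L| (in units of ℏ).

cos θ_min = 8/√72, so θ_min ≈ 19.47°.
Σ m_l² = 408, so Σ(L_z)² = 408 ℏ².
|L| = ℏ√(8·9) = 6√2 ℏ ≈ 8.485ℏ.

θ_min ≈ 19.47°; Σ(L_z)² = 408 ℏ²; |L| = 6√2 ℏ ≈ 8.485ℏ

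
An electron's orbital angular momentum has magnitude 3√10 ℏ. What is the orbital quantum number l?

l = 9

Since |L|² = l(l+1)ℏ², l(l+1) = 90.
Solving: l = 9.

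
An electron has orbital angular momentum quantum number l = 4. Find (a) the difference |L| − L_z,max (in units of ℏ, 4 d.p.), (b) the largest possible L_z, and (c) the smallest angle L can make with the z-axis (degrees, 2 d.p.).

|L|−L_z,max ≈ 0.4721ℏ; L_z,max = 4ℏ; θ_min ≈ 26.57°

|L| − L_z,max = (2√5 − 4)ℏ ≈ 0.4721ℏ.
L_z,max = lℏ = 4ℏ.
cos θ_min = 4/√20, so θ_min ≈ 26.57°.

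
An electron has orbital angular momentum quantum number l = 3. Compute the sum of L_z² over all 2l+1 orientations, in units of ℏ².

The allowed m_l values are -3, -2, -1, 0, 1, 2, 3.
Σ m_l² = l(l+1)(2l+1)/3 = 3·4·7/3 = 28.

Σ(L_z)² = 28 ℏ²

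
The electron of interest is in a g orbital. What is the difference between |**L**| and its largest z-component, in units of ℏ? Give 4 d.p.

|L| − L_z,max ≈ 0.4721ℏ

A g state has l = 4.
|L| = 2√5 ℏ ≈ 4.4721ℏ, while L_z,max = lℏ = 4ℏ.
The difference is (2√5 − 4)ℏ ≈ 0.4721ℏ.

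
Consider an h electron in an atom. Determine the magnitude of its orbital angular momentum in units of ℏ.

An h state has l = 5.
|L| = ℏ√(l(l+1)) = ℏ√(5·6) = √30 ℏ

|L| = √30 ℏ ≈ 5.477ℏ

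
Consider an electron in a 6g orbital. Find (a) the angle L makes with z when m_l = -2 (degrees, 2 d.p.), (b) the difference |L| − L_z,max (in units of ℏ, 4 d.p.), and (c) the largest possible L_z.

For 6g, l = 4.
For m_l = -2: cos θ = -2/√20, θ ≈ 116.57°.
|L| − L_z,max = (2√5 − 4)ℏ ≈ 0.4721ℏ.
L_z,max = lℏ = 4ℏ.

θ(m_l=-2) ≈ 116.57°; |L|−L_z,max ≈ 0.4721ℏ; L_z,max = 4ℏ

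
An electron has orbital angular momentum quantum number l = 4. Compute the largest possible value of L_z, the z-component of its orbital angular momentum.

L_z = m_l ℏ with m_l ∈ {−4, …, 4}; the maximum is m_l = 4.

L_z,max = 4ℏ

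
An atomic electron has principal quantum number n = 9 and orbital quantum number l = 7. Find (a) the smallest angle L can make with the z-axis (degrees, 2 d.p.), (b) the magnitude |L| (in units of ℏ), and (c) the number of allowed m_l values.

cos θ_min = 7/√56, so θ_min ≈ 20.70°.
|L| = ℏ√(7·8) = 2√14 ℏ ≈ 7.483ℏ.
There are 2l+1 = 15 values of m_l.

θ_min ≈ 20.70°; |L| = 2√14 ℏ ≈ 7.483ℏ; 15 values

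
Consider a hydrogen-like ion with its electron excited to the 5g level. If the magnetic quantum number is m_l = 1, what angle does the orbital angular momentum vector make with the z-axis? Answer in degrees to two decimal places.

θ ≈ 77.08°

The 5g level has l = 4.
|L| = ℏ√(l(l+1)) = 2√5 ℏ.
L_z = m_l ℏ = 1ℏ.
cos θ = L_z/|L| = 1/√20, so θ ≈ 77.08°.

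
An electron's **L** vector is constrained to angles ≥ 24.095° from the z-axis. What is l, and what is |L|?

l = 5, |L| = √30 ℏ ≈ 5.477ℏ

At minimum angle, m_l = l, so cos θ = l/√(l(l+1)); cos²θ = l/(l+1) = 0.8333.
Thus l = 0.8333/(1 − 0.8333) ≈ 5.
Then |L| = ℏ√(5·6) = √30 ℏ.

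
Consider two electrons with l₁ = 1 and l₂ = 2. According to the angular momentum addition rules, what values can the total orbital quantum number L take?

L = 1, 2, 3

Angular momentum addition gives L = |l₁ − l₂|, …, l₁ + l₂.
So L can be 1, 2, 3.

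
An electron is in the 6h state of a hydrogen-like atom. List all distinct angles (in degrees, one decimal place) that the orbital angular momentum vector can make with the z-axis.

θ ∈ {24.1°, 43.1°, 56.8°, 68.6°, 79.5°, 90.0°, 100.5°, 111.4°, 123.2°, 136.9°, 155.9°}

The 6h subshell has l = 5.
|L|² = l(l+1)ℏ² = 30ℏ², so |L| = √30 ℏ.
cos θ = m_l/√30 for each m_l ∈ {-5, -4, -3, -2, -1, 0, 1, 2, 3, 4, 5}.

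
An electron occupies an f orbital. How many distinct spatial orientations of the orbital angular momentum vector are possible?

7

The letter f corresponds to l = 3.
The number of m_l values is 2l + 1 = 2·3 + 1 = 7.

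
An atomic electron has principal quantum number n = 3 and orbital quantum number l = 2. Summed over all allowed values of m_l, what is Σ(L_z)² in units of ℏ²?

The allowed m_l values are -2, -1, 0, 1, 2.
Summing m² from −2 to 2: Σ m_l² = 10.

Σ(L_z)² = 10 ℏ²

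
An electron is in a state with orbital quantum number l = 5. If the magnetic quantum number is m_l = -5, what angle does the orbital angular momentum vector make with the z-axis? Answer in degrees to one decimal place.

|L| = ℏ√(l(l+1)) = √30 ℏ.
L_z = m_l ℏ = −5ℏ.
cos θ = L_z/|L| = -5/√30, so θ ≈ 155.9°.

θ ≈ 155.9°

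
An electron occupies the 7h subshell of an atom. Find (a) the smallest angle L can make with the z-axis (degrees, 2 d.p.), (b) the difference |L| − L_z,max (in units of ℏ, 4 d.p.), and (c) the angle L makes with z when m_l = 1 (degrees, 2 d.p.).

θ_min ≈ 24.09°; |L|−L_z,max ≈ 0.4772ℏ; θ(m_l=1) ≈ 79.48°

The 7h subshell has l = 5.
cos θ_min = 5/√30, so θ_min ≈ 24.09°.
|L| − L_z,max = (√30 − 5)ℏ ≈ 0.4772ℏ.
For m_l = 1: cos θ = 1/√30, θ ≈ 79.48°.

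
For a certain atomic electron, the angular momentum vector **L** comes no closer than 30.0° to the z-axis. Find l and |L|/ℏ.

At minimum angle, m_l = l, so cos θ = l/√(l(l+1)); cos²θ = l/(l+1) = 0.7500.
Solving: l = 3.
Then |L| = ℏ√(3·4) = 2√3 ℏ.

l = 3, |L| = 2√3 ℏ ≈ 3.464ℏ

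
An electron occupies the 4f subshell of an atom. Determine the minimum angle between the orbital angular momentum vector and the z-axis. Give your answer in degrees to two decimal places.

θ_min ≈ 30.00°

For 4f, l = 3.
|L|² = l(l+1)ℏ² = 12ℏ², so |L| = 2√3 ℏ.
The smallest angle corresponds to the largest L_z, i.e. m_l = l = 3, giving L_z = 3ℏ.
cos θ_min = 3/√12, so θ_min ≈ 30.00°.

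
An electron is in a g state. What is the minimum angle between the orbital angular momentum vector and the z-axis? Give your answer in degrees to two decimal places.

θ_min ≈ 26.57°

A g state has l = 4.
|L| = √(l(l+1)) ℏ = 2√5 ℏ.
The smallest angle corresponds to the largest L_z, i.e. m_l = l = 4, giving L_z = 4ℏ.
cos θ_min = 4/√20, so θ_min ≈ 26.57°.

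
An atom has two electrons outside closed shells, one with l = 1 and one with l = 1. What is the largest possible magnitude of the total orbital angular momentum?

|L_tot|_max = √6 ℏ ≈ 2.449ℏ

Angular momentum addition gives L = |l₁ − l₂|, …, l₁ + l₂.
L ∈ {0, 1, 2}.
The largest magnitude corresponds to L = 2: |L_tot| = ℏ√(2·3) = √6 ℏ.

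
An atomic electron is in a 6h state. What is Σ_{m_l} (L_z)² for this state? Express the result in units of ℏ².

For 6h, l = 5.
m_l ∈ {-5, -4, -3, -2, -1, 0, 1, 2, 3, 4, 5}.
Σ m_l² = l(l+1)(2l+1)/3 = 5·6·11/3 = 110.

Σ(L_z)² = 110 ℏ²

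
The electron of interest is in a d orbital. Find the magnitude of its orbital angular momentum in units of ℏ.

For a d orbital, l = 2.
|L| = ℏ√(l(l+1)) = ℏ√(2·3) = √6 ℏ

|L| = √6 ℏ ≈ 2.449ℏ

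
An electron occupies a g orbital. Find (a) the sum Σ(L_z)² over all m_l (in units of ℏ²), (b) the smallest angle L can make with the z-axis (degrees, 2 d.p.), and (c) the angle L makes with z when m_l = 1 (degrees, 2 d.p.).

Σ(L_z)² = 60 ℏ²; θ_min ≈ 26.57°; θ(m_l=1) ≈ 77.08°

The letter g corresponds to l = 4.
Σ m_l² = 60, so Σ(L_z)² = 60 ℏ².
cos θ_min = 4/√20, so θ_min ≈ 26.57°.
For m_l = 1: cos θ = 1/√20, θ ≈ 77.08°.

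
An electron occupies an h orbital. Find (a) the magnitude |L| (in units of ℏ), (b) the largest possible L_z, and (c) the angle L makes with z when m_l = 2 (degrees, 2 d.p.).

An h state has l = 5.
|L| = ℏ√(5·6) = √30 ℏ ≈ 5.477ℏ.
L_z,max = lℏ = 5ℏ.
For m_l = 2: cos θ = 2/√30, θ ≈ 68.58°.

|L| = √30 ℏ ≈ 5.477ℏ; L_z,max = 5ℏ; θ(m_l=2) ≈ 68.58°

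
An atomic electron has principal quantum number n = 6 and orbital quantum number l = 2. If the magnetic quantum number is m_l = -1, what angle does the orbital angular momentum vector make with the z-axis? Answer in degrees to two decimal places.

|L|² = l(l+1)ℏ² = 6ℏ², so |L| = √6 ℏ.
L_z = m_l ℏ = −1ℏ.
cos θ = L_z/|L| = -1/√6, so θ ≈ 114.09°.

θ ≈ 114.09°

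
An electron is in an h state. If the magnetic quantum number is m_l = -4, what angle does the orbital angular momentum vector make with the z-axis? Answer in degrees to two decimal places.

H corresponds to l = 5.
|L| = √(l(l+1)) ℏ = √30 ℏ.
L_z = m_l ℏ = −4ℏ.
cos θ = L_z/|L| = -4/√30, so θ ≈ 136.91°.

θ ≈ 136.91°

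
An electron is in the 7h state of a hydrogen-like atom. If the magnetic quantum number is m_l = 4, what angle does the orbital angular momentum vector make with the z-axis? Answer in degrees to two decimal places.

θ ≈ 43.09°

For 7h, l = 5.
|L| = ℏ√(l(l+1)) = √30 ℏ.
L_z = m_l ℏ = 4ℏ.
cos θ = L_z/|L| = 4/√30, so θ ≈ 43.09°.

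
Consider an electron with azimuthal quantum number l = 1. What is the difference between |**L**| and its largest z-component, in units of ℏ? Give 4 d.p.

|L| = √2 ℏ ≈ 1.4142ℏ, while L_z,max = lℏ = 1ℏ.
The difference is (√2 − 1)ℏ ≈ 0.4142ℏ.

|L| − L_z,max ≈ 0.4142ℏ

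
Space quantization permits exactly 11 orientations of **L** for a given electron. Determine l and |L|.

11 = 2l + 1, so l = (11−1)/2 = 5.
|L| = ℏ√(l(l+1)) = ℏ√(5·6) = √30 ℏ.

l = 5, |L| = √30 ℏ ≈ 5.477ℏ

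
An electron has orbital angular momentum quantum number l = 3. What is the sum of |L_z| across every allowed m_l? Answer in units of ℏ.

m_l runs from −3 to 3, i.e. {-3, -2, -1, 0, 1, 2, 3}.
Σ|m_l| = l(l+1) = 12.

Σ|L_z| = 12 ℏ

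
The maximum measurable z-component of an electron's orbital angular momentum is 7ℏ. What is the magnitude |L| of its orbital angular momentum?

Since max m_l = l, l = 7.
|L| = √(l(l+1)) ℏ = 2√14 ℏ.

|L| = 2√14 ℏ ≈ 7.483ℏ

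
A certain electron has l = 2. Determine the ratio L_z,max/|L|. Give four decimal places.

L_z,max/|L| = 0.8165

|L| = √6 ℏ ≈ 2.4495ℏ, while L_z,max = lℏ = 2ℏ.
L_z,max/|L| = 2/√6 = 0.8165.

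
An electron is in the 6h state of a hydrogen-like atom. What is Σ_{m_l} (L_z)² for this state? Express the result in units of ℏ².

Σ(L_z)² = 110 ℏ²

For 6h, l = 5.
m_l runs from −5 to 5, i.e. {-5, -4, -3, -2, -1, 0, 1, 2, 3, 4, 5}.
Σ m_l² = 2·(1 + 4 + 9 + 16 + 25) = 110.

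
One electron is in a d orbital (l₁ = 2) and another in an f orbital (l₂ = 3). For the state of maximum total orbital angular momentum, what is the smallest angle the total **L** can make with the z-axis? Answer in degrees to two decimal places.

θ_min ≈ 24.09°

By the triangle rule, |l₁ − l₂| ≤ L ≤ l₁ + l₂.
L ∈ {1, 2, 3, 4, 5}.
The maximum is L = 5, with |L_tot| = ℏ√(5·6) = √30 ℏ.
The minimum angle with z is arccos(5/√30) ≈ 24.09°.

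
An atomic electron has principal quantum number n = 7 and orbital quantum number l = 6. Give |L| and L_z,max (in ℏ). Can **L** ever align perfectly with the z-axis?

No: L_z,max = 6ℏ < |L| = √42 ℏ ≈ 6.481ℏ

|L| = √42 ℏ ≈ 6.4807ℏ, while L_z,max = lℏ = 6ℏ.
Since |L| > L_z,max, the vector can never point exactly along z; the closest it comes is θ_min = arccos(6/√42) ≈ 22.2°.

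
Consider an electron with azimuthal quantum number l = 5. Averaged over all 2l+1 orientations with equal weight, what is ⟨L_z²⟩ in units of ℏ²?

The allowed m_l values are -5, -4, -3, -2, -1, 0, 1, 2, 3, 4, 5.
Average of L_z² over 11 states: 110/11 ℏ² = 10 ℏ².

⟨L_z²⟩ = 10 ℏ²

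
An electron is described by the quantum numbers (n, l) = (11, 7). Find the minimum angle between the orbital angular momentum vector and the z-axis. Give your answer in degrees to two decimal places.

θ_min ≈ 20.70°

|L| = √(l(l+1)) ℏ = 2√14 ℏ.
The smallest angle corresponds to the largest L_z, i.e. m_l = l = 7, giving L_z = 7ℏ.
cos θ_min = 7/√56, so θ_min ≈ 20.70°.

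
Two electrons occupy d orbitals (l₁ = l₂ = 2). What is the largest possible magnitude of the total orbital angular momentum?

The total orbital quantum number L ranges from |l₁ − l₂| to l₁ + l₂ in integer steps.
Allowed values: L = 0, 1, 2, 3, 4.
The largest magnitude corresponds to L = 4: |L_tot| = ℏ√(4·5) = 2√5 ℏ.

|L_tot|_max = 2√5 ℏ ≈ 4.472ℏ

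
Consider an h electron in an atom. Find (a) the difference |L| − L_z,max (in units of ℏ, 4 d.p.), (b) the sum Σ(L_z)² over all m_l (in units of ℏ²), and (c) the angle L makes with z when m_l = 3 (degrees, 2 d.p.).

The letter h corresponds to l = 5.
|L| − L_z,max = (√30 − 5)ℏ ≈ 0.4772ℏ.
Σ m_l² = 110, so Σ(L_z)² = 110 ℏ².
For m_l = 3: cos θ = 3/√30, θ ≈ 56.79°.

|L|−L_z,max ≈ 0.4772ℏ; Σ(L_z)² = 110 ℏ²; θ(m_l=3) ≈ 56.79°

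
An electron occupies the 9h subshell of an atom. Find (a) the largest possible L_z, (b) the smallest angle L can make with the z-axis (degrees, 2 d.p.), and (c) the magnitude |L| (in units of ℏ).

L_z,max = 5ℏ; θ_min ≈ 24.09°; |L| = √30 ℏ ≈ 5.477ℏ

For 9h, l = 5.
L_z,max = lℏ = 5ℏ.
cos θ_min = 5/√30, so θ_min ≈ 24.09°.
|L| = ℏ√(5·6) = √30 ℏ ≈ 5.477ℏ.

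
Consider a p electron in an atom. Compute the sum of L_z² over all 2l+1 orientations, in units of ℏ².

Σ(L_z)² = 2 ℏ²

For a p orbital, l = 1.
The allowed m_l values are -1, 0, 1.
Summing m² from −1 to 1: Σ m_l² = 2.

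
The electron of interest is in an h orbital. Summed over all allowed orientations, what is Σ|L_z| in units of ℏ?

An h state has l = 5.
m_l runs from −5 to 5, i.e. {-5, -4, -3, -2, -1, 0, 1, 2, 3, 4, 5}.
Σ|m_l| = 2(1+2+…+5) = 30.

Σ|L_z| = 30 ℏ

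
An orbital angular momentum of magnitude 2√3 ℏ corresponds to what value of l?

l = 3

|L| = ℏ√(l(l+1)), so l(l+1) = 12.
The positive root is l = 3.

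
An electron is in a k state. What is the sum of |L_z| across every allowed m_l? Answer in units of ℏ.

Σ|L_z| = 56 ℏ

For a k orbital, l = 7.
m_l runs from −7 to 7, i.e. {-7, -6, -5, -4, -3, -2, -1, 0, 1, 2, 3, 4, 5, 6, 7}.
Σ|m_l| = 2·7(7+1)/2 = 56.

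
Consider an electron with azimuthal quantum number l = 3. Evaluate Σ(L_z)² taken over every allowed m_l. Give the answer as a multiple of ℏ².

m_l ∈ {-3, -2, -1, 0, 1, 2, 3}.
Σ m_l² = 2·(1 + 4 + 9) = 28.

Σ(L_z)² = 28 ℏ²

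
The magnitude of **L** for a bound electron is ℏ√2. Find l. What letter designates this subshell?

Since |L|² = l(l+1)ℏ², l(l+1) = 2.
l² + l − 2 = 0 ⇒ l = 1.

l = 1 (p orbital)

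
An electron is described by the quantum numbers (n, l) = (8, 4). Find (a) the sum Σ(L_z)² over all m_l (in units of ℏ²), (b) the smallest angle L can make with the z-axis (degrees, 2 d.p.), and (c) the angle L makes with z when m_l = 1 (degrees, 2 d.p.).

Σ(L_z)² = 60 ℏ²; θ_min ≈ 26.57°; θ(m_l=1) ≈ 77.08°

Σ m_l² = 60, so Σ(L_z)² = 60 ℏ².
cos θ_min = 4/√20, so θ_min ≈ 26.57°.
For m_l = 1: cos θ = 1/√20, θ ≈ 77.08°.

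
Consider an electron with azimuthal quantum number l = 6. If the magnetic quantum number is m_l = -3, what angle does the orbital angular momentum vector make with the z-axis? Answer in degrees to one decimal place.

|L| = √(l(l+1)) ℏ = √42 ℏ.
L_z = m_l ℏ = −3ℏ.
cos θ = L_z/|L| = -3/√42, so θ ≈ 117.6°.

θ ≈ 117.6°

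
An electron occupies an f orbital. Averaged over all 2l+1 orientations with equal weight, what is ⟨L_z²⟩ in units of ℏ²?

⟨L_z²⟩ = 4 ℏ²

For an f orbital, l = 3.
The allowed m_l values are -3, -2, -1, 0, 1, 2, 3.
Average of L_z² over 7 states: 28/7 ℏ² = 4 ℏ².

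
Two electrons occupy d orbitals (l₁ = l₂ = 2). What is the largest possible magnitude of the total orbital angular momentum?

Angular momentum addition gives L = |l₁ − l₂|, …, l₁ + l₂.
So L can be 0, 1, 2, 3, 4.
The largest magnitude corresponds to L = 4: |L_tot| = ℏ√(4·5) = 2√5 ℏ.

|L_tot|_max = 2√5 ℏ ≈ 4.472ℏ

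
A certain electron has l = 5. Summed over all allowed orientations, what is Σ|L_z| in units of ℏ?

Σ|L_z| = 30 ℏ

The allowed m_l values are -5, -4, -3, -2, -1, 0, 1, 2, 3, 4, 5.
Σ|m_l| = l(l+1) = 30.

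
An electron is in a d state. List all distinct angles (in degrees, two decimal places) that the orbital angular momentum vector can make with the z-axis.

For a d orbital, l = 2.
|L| = √(l(l+1)) ℏ = √6 ℏ.
cos θ = m_l/√6 for each m_l ∈ {-2, -1, 0, 1, 2}.

θ ∈ {35.26°, 65.91°, 90.00°, 114.09°, 144.74°}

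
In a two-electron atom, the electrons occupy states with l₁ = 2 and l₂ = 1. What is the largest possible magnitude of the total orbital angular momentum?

|L_tot|_max = 2√3 ℏ ≈ 3.464ℏ

L runs from |2 − 1| = 1 to 2 + 1 = 3.
L ∈ {1, 2, 3}.
The largest magnitude corresponds to L = 3: |L_tot| = ℏ√(3·4) = 2√3 ℏ.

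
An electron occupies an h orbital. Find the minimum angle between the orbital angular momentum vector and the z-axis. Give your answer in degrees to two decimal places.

An h state has l = 5.
|L| = √(l(l+1)) ℏ = √30 ℏ.
The smallest angle corresponds to the largest L_z, i.e. m_l = l = 5, giving L_z = 5ℏ.
cos θ_min = 5/√30, so θ_min ≈ 24.09°.

θ_min ≈ 24.09°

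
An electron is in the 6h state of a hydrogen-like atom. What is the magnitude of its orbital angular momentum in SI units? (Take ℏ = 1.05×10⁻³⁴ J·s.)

|L| = 5.75×10⁻³⁴ J·s

6h means n = 6, l = 5.
|L| = ℏ√(l(l+1)) = ℏ√(5·6) = √30 ℏ
Numerically, |L| = 5.477 × (1.05×10⁻³⁴ J·s) = 5.75×10⁻³⁴ J·s.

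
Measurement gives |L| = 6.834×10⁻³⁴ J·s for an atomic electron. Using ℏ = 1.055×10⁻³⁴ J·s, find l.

l = 6

Dividing by ℏ: |L|/ℏ ≈ 6.478.
Set l(l+1) = 41.96; the integer solution is l = 6.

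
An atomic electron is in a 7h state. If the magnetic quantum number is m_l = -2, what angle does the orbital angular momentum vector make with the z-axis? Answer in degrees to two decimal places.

θ ≈ 111.42°

7h means n = 7, l = 5.
|L| = ℏ√(l(l+1)) = √30 ℏ.
L_z = m_l ℏ = −2ℏ.
cos θ = L_z/|L| = -2/√30, so θ ≈ 111.42°.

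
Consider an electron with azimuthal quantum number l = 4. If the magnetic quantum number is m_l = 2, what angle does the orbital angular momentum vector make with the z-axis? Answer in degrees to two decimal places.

|L| = ℏ√(l(l+1)) = 2√5 ℏ.
L_z = m_l ℏ = 2ℏ.
cos θ = L_z/|L| = 2/√20, so θ ≈ 63.43°.

θ ≈ 63.43°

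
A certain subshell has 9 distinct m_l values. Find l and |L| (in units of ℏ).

l = 4, |L| = 2√5 ℏ ≈ 4.472ℏ

Since there are 2l+1 = 9 values of m_l, l = 4.
Then |L| = √(l(l+1)) ℏ = 2√5 ℏ.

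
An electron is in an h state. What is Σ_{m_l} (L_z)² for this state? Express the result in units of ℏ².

An h state has l = 5.
m_l ∈ {-5, -4, -3, -2, -1, 0, 1, 2, 3, 4, 5}.
Summing m² from −5 to 5: Σ m_l² = 110.

Σ(L_z)² = 110 ℏ²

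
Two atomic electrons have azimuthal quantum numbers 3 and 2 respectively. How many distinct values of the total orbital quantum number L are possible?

The total orbital quantum number L ranges from |l₁ − l₂| to l₁ + l₂ in integer steps.
Allowed values: L = 1, 2, 3, 4, 5.
That is 5 values.

5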